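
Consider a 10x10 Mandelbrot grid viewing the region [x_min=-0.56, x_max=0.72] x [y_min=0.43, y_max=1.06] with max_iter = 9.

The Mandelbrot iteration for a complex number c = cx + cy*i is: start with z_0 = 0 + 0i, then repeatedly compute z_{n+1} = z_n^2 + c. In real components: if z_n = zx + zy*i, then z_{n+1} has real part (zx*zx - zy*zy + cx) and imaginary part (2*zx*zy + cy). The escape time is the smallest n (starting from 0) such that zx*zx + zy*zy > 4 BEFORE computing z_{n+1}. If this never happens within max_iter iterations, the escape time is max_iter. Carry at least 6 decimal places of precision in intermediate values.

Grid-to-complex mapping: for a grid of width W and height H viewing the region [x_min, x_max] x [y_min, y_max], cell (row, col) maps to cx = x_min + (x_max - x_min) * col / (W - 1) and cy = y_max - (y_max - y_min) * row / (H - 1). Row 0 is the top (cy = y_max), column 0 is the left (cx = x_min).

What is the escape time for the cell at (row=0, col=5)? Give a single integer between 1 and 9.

Answer: 4

Derivation:
z_0 = 0 + 0i, c = 0.1511 + 1.0600i
Iter 1: z = 0.1511 + 1.0600i, |z|^2 = 1.1464
Iter 2: z = -0.9497 + 1.3804i, |z|^2 = 2.8072
Iter 3: z = -0.8524 + -1.5617i, |z|^2 = 3.1656
Iter 4: z = -1.5612 + 3.7225i, |z|^2 = 16.2945
Escaped at iteration 4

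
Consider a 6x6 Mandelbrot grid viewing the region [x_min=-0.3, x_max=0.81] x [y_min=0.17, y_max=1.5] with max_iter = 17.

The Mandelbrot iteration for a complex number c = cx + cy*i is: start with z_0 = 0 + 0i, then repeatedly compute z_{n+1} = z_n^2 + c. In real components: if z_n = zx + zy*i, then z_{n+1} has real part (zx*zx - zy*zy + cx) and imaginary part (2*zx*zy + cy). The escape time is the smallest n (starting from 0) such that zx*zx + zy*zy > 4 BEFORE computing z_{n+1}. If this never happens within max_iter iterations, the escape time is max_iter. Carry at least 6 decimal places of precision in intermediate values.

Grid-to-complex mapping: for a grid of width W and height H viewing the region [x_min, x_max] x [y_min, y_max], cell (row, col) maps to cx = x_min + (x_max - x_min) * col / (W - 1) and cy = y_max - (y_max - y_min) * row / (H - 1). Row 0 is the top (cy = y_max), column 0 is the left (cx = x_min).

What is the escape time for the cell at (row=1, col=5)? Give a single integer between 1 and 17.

z_0 = 0 + 0i, c = 0.8100 + 1.2340i
Iter 1: z = 0.8100 + 1.2340i, |z|^2 = 2.1789
Iter 2: z = -0.0567 + 3.2331i, |z|^2 = 10.4560
Escaped at iteration 2

Answer: 2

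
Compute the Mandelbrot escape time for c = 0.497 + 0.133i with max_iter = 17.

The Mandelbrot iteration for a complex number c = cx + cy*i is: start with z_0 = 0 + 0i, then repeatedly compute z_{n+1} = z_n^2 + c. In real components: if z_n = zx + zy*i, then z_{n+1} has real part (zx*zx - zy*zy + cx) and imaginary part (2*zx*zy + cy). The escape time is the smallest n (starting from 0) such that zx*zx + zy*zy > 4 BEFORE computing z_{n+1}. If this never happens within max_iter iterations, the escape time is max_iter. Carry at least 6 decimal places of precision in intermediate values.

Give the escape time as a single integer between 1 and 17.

Answer: 5

Derivation:
z_0 = 0 + 0i, c = 0.4970 + 0.1330i
Iter 1: z = 0.4970 + 0.1330i, |z|^2 = 0.2647
Iter 2: z = 0.7263 + 0.2652i, |z|^2 = 0.5979
Iter 3: z = 0.9542 + 0.5182i, |z|^2 = 1.1791
Iter 4: z = 1.1389 + 1.1220i, |z|^2 = 2.5561
Iter 5: z = 0.5352 + 2.6888i, |z|^2 = 7.5163
Escaped at iteration 5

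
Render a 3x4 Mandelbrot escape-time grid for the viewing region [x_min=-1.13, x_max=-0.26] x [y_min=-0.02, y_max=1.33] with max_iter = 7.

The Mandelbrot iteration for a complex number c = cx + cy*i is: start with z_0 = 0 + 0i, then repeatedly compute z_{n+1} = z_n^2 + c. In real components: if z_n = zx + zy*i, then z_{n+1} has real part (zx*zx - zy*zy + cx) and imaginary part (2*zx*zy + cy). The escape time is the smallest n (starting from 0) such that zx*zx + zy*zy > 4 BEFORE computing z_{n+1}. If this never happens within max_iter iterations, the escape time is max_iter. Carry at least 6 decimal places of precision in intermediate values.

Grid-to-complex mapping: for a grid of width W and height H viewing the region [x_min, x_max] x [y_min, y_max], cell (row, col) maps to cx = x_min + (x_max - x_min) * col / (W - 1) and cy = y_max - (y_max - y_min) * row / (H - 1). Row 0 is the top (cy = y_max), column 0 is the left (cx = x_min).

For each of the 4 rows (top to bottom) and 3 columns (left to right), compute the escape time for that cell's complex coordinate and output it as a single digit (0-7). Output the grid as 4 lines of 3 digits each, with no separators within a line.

(row=0, col=0): c = -1.1300 + 1.3300i → escape time 2
(row=0, col=1): c = -0.6950 + 1.3300i → escape time 2
(row=0, col=2): c = -0.2600 + 1.3300i → escape time 2
(row=1, col=0): c = -1.1300 + 0.8800i → escape time 3
(row=1, col=1): c = -0.6950 + 0.8800i → escape time 4
(row=1, col=2): c = -0.2600 + 0.8800i → escape time 7
(row=2, col=0): c = -1.1300 + 0.4300i → escape time 6
(row=2, col=1): c = -0.6950 + 0.4300i → escape time 7
(row=2, col=2): c = -0.2600 + 0.4300i → escape time 7
(row=3, col=0): c = -1.1300 + -0.0200i → escape time 7
(row=3, col=1): c = -0.6950 + -0.0200i → escape time 7
(row=3, col=2): c = -0.2600 + -0.0200i → escape time 7

Answer: 222
347
677
777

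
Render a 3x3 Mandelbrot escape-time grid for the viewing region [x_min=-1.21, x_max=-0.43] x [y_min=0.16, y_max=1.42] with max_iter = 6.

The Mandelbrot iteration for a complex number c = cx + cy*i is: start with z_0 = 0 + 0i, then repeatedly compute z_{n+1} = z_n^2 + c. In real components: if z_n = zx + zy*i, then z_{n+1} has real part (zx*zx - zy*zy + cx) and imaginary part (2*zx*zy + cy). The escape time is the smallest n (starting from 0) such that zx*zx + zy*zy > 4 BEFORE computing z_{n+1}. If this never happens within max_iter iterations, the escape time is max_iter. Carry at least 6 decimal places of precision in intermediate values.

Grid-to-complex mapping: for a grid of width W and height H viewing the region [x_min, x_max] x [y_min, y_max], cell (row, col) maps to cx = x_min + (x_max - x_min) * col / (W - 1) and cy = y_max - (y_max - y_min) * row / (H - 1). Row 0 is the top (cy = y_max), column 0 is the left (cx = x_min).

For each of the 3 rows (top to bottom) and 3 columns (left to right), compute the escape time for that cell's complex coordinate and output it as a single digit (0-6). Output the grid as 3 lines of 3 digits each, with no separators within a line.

Answer: 222
346
666

Derivation:
(row=0, col=0): c = -1.2100 + 1.4200i → escape time 2
(row=0, col=1): c = -0.8200 + 1.4200i → escape time 2
(row=0, col=2): c = -0.4300 + 1.4200i → escape time 2
(row=1, col=0): c = -1.2100 + 0.7900i → escape time 3
(row=1, col=1): c = -0.8200 + 0.7900i → escape time 4
(row=1, col=2): c = -0.4300 + 0.7900i → escape time 6
(row=2, col=0): c = -1.2100 + 0.1600i → escape time 6
(row=2, col=1): c = -0.8200 + 0.1600i → escape time 6
(row=2, col=2): c = -0.4300 + 0.1600i → escape time 6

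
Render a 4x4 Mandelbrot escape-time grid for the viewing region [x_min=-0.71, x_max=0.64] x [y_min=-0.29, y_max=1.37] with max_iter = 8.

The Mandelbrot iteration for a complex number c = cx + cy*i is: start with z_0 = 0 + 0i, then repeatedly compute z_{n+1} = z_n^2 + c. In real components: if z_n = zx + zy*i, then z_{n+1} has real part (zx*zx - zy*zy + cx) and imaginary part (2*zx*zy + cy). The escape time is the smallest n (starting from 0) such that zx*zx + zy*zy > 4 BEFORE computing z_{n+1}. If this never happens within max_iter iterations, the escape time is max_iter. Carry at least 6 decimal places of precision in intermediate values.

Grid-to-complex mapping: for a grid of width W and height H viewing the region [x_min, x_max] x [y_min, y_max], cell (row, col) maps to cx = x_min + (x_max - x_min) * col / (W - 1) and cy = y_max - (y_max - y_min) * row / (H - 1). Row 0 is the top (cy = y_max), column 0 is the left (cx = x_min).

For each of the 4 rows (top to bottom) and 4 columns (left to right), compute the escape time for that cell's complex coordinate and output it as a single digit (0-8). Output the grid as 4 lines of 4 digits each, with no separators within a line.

(row=0, col=0): c = -0.7100 + 1.3700i → escape time 2
(row=0, col=1): c = -0.2600 + 1.3700i → escape time 2
(row=0, col=2): c = 0.1900 + 1.3700i → escape time 2
(row=0, col=3): c = 0.6400 + 1.3700i → escape time 2
(row=1, col=0): c = -0.7100 + 0.8167i → escape time 4
(row=1, col=1): c = -0.2600 + 0.8167i → escape time 8
(row=1, col=2): c = 0.1900 + 0.8167i → escape time 5
(row=1, col=3): c = 0.6400 + 0.8167i → escape time 3
(row=2, col=0): c = -0.7100 + 0.2633i → escape time 8
(row=2, col=1): c = -0.2600 + 0.2633i → escape time 8
(row=2, col=2): c = 0.1900 + 0.2633i → escape time 8
(row=2, col=3): c = 0.6400 + 0.2633i → escape time 4
(row=3, col=0): c = -0.7100 + -0.2900i → escape time 8
(row=3, col=1): c = -0.2600 + -0.2900i → escape time 8
(row=3, col=2): c = 0.1900 + -0.2900i → escape time 8
(row=3, col=3): c = 0.6400 + -0.2900i → escape time 4

Answer: 2222
4853
8884
8884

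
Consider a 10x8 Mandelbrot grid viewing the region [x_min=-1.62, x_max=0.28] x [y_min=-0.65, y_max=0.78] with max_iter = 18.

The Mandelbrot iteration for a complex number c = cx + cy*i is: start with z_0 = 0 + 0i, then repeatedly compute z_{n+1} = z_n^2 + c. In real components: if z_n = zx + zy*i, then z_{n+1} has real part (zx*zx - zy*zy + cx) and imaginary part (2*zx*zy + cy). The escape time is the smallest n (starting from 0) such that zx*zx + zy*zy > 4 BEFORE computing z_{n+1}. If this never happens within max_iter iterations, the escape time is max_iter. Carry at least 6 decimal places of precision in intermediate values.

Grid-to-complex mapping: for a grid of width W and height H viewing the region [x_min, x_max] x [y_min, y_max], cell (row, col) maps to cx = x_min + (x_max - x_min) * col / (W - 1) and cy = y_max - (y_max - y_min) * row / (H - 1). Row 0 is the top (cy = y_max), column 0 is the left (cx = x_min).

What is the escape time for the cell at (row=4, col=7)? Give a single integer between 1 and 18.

Answer: 18

Derivation:
z_0 = 0 + 0i, c = -0.1422 + -0.0371i
Iter 1: z = -0.1422 + -0.0371i, |z|^2 = 0.0216
Iter 2: z = -0.1234 + -0.0266i, |z|^2 = 0.0159
Iter 3: z = -0.1277 + -0.0306i, |z|^2 = 0.0172
Iter 4: z = -0.1268 + -0.0293i, |z|^2 = 0.0170
Iter 5: z = -0.1270 + -0.0297i, |z|^2 = 0.0170
Iter 6: z = -0.1270 + -0.0296i, |z|^2 = 0.0170
Iter 7: z = -0.1270 + -0.0296i, |z|^2 = 0.0170
Iter 8: z = -0.1270 + -0.0296i, |z|^2 = 0.0170
Iter 9: z = -0.1270 + -0.0296i, |z|^2 = 0.0170
Iter 10: z = -0.1270 + -0.0296i, |z|^2 = 0.0170
Iter 11: z = -0.1270 + -0.0296i, |z|^2 = 0.0170
Iter 12: z = -0.1270 + -0.0296i, |z|^2 = 0.0170
Iter 13: z = -0.1270 + -0.0296i, |z|^2 = 0.0170
Iter 14: z = -0.1270 + -0.0296i, |z|^2 = 0.0170
Iter 15: z = -0.1270 + -0.0296i, |z|^2 = 0.0170
Iter 16: z = -0.1270 + -0.0296i, |z|^2 = 0.0170
Iter 17: z = -0.1270 + -0.0296i, |z|^2 = 0.0170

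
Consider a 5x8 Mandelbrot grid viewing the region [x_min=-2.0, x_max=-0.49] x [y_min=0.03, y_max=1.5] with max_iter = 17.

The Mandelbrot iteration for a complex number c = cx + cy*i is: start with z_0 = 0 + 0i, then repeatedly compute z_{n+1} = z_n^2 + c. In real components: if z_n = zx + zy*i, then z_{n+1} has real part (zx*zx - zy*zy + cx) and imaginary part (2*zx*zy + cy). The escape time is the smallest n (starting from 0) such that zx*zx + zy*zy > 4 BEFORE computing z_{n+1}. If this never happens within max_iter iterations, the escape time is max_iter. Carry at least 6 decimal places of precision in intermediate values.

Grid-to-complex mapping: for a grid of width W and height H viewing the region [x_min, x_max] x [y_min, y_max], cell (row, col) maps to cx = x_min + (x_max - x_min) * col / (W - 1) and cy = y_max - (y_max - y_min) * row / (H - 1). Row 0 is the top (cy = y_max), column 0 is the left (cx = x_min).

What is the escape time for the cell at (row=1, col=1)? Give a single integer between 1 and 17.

Answer: 1

Derivation:
z_0 = 0 + 0i, c = -1.6225 + 1.2900i
Iter 1: z = -1.6225 + 1.2900i, |z|^2 = 4.2966
Escaped at iteration 1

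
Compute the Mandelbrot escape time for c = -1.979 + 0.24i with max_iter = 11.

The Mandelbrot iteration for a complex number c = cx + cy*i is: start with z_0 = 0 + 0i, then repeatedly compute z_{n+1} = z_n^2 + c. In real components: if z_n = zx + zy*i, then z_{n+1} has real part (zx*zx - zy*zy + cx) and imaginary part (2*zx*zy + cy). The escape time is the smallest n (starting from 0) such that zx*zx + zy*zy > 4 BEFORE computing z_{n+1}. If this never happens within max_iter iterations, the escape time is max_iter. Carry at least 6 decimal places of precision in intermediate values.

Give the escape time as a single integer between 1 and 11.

Answer: 2

Derivation:
z_0 = 0 + 0i, c = -1.9790 + 0.2400i
Iter 1: z = -1.9790 + 0.2400i, |z|^2 = 3.9740
Iter 2: z = 1.8798 + -0.7099i, |z|^2 = 4.0378
Escaped at iteration 2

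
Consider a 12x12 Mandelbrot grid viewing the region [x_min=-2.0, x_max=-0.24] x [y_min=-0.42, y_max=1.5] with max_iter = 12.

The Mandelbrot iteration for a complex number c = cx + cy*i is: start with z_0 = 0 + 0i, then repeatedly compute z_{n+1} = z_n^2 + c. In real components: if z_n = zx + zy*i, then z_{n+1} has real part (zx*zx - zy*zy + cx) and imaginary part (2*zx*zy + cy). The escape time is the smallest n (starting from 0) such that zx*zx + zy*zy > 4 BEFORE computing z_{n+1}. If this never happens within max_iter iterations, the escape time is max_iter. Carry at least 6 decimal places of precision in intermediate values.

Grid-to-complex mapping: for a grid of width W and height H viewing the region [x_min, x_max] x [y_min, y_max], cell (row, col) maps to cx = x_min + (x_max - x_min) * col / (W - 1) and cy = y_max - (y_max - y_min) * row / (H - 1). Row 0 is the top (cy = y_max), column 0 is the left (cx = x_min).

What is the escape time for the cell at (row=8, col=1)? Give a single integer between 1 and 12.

Answer: 4

Derivation:
z_0 = 0 + 0i, c = -1.8400 + 0.1036i
Iter 1: z = -1.8400 + 0.1036i, |z|^2 = 3.3963
Iter 2: z = 1.5349 + -0.2777i, |z|^2 = 2.4329
Iter 3: z = 0.4387 + -0.7490i, |z|^2 = 0.7534
Iter 4: z = -2.2085 + -0.5534i, |z|^2 = 5.1839
Escaped at iteration 4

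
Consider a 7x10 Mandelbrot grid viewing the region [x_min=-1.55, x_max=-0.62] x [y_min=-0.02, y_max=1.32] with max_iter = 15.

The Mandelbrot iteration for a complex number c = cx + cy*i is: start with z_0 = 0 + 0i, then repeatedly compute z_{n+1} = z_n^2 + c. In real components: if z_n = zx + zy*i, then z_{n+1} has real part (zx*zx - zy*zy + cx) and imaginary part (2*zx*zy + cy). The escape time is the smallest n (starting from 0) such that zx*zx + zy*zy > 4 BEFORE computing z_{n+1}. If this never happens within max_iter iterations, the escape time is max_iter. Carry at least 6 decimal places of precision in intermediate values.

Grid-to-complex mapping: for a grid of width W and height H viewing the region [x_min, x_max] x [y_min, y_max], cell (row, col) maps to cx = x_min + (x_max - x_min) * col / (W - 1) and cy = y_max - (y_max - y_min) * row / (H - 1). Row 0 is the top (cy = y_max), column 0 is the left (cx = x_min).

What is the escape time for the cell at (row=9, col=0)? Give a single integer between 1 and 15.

z_0 = 0 + 0i, c = -1.5500 + -0.0200i
Iter 1: z = -1.5500 + -0.0200i, |z|^2 = 2.4029
Iter 2: z = 0.8521 + 0.0420i, |z|^2 = 0.7278
Iter 3: z = -0.8257 + 0.0516i, |z|^2 = 0.6844
Iter 4: z = -0.8709 + -0.1052i, |z|^2 = 0.7695
Iter 5: z = -0.8026 + 0.1632i, |z|^2 = 0.6708
Iter 6: z = -0.9325 + -0.2819i, |z|^2 = 0.9490
Iter 7: z = -0.7600 + 0.5058i, |z|^2 = 0.8335
Iter 8: z = -1.2282 + -0.7888i, |z|^2 = 2.1309
Iter 9: z = -0.6637 + 1.9178i, |z|^2 = 4.1184
Escaped at iteration 9

Answer: 9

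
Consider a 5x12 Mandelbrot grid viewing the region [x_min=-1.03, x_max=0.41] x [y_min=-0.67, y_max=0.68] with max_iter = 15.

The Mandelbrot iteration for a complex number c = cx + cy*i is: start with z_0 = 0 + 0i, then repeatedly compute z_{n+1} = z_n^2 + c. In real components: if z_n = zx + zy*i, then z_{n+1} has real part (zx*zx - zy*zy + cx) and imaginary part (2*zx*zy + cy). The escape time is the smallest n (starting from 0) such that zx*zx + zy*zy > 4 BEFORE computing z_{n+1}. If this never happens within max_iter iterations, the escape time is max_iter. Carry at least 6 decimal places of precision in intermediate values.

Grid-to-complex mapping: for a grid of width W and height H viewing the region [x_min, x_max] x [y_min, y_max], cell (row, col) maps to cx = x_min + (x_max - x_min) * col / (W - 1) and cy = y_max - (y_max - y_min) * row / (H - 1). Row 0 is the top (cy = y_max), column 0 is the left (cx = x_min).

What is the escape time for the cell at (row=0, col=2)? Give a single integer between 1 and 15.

z_0 = 0 + 0i, c = -0.3100 + 0.6800i
Iter 1: z = -0.3100 + 0.6800i, |z|^2 = 0.5585
Iter 2: z = -0.6763 + 0.2584i, |z|^2 = 0.5242
Iter 3: z = 0.0806 + 0.3305i, |z|^2 = 0.1157
Iter 4: z = -0.4127 + 0.7333i, |z|^2 = 0.7080
Iter 5: z = -0.6774 + 0.0747i, |z|^2 = 0.4644
Iter 6: z = 0.1432 + 0.5788i, |z|^2 = 0.3555
Iter 7: z = -0.6245 + 0.8458i, |z|^2 = 1.1054
Iter 8: z = -0.6354 + -0.3764i, |z|^2 = 0.5454
Iter 9: z = -0.0479 + 1.1583i, |z|^2 = 1.3440
Iter 10: z = -1.6494 + 0.5690i, |z|^2 = 3.0442
Iter 11: z = 2.0866 + -1.1971i, |z|^2 = 5.7871
Escaped at iteration 11

Answer: 11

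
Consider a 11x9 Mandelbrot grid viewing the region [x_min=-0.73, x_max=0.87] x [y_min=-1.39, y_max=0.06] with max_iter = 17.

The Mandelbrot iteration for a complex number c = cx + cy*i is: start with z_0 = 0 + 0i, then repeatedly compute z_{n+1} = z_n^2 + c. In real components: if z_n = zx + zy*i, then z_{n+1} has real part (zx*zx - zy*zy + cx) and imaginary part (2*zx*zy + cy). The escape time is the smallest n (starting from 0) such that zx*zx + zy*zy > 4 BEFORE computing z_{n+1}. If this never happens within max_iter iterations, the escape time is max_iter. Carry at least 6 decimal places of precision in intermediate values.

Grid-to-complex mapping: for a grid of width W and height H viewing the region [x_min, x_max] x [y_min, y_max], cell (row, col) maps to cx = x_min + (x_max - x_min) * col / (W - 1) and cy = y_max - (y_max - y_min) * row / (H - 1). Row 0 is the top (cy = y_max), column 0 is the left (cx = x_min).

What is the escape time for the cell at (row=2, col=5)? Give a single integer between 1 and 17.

z_0 = 0 + 0i, c = 0.0700 + -0.3025i
Iter 1: z = 0.0700 + -0.3025i, |z|^2 = 0.0964
Iter 2: z = -0.0166 + -0.3449i, |z|^2 = 0.1192
Iter 3: z = -0.0486 + -0.2910i, |z|^2 = 0.0871
Iter 4: z = -0.0123 + -0.2742i, |z|^2 = 0.0753
Iter 5: z = -0.0050 + -0.2957i, |z|^2 = 0.0875
Iter 6: z = -0.0174 + -0.2995i, |z|^2 = 0.0900
Iter 7: z = -0.0194 + -0.2921i, |z|^2 = 0.0857
Iter 8: z = -0.0149 + -0.2912i, |z|^2 = 0.0850
Iter 9: z = -0.0146 + -0.2938i, |z|^2 = 0.0865
Iter 10: z = -0.0161 + -0.2939i, |z|^2 = 0.0867
Iter 11: z = -0.0161 + -0.2930i, |z|^2 = 0.0861
Iter 12: z = -0.0156 + -0.2930i, |z|^2 = 0.0861
Iter 13: z = -0.0156 + -0.2934i, |z|^2 = 0.0863
Iter 14: z = -0.0158 + -0.2933i, |z|^2 = 0.0863
Iter 15: z = -0.0158 + -0.2932i, |z|^2 = 0.0862
Iter 16: z = -0.0157 + -0.2932i, |z|^2 = 0.0862

Answer: 17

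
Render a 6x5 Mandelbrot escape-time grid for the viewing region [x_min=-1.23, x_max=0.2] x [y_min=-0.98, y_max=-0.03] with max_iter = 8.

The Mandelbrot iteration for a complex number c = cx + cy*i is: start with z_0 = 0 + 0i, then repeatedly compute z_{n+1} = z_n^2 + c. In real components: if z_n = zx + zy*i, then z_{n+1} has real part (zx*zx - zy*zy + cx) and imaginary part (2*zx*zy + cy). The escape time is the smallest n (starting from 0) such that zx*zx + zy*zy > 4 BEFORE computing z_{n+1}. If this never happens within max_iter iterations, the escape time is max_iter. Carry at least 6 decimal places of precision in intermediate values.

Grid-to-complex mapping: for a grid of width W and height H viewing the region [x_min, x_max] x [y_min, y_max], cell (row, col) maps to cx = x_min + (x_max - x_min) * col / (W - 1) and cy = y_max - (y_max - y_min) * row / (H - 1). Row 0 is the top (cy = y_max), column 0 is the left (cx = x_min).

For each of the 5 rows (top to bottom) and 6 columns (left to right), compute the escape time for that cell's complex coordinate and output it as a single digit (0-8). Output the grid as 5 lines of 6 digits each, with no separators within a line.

Answer: 888888
888888
458888
345786
334584

Derivation:
(row=0, col=0): c = -1.2300 + -0.0300i → escape time 8
(row=0, col=1): c = -0.9440 + -0.0300i → escape time 8
(row=0, col=2): c = -0.6580 + -0.0300i → escape time 8
(row=0, col=3): c = -0.3720 + -0.0300i → escape time 8
(row=0, col=4): c = -0.0860 + -0.0300i → escape time 8
(row=0, col=5): c = 0.2000 + -0.0300i → escape time 8
(row=1, col=0): c = -1.2300 + -0.2675i → escape time 8
(row=1, col=1): c = -0.9440 + -0.2675i → escape time 8
(row=1, col=2): c = -0.6580 + -0.2675i → escape time 8
(row=1, col=3): c = -0.3720 + -0.2675i → escape time 8
(row=1, col=4): c = -0.0860 + -0.2675i → escape time 8
(row=1, col=5): c = 0.2000 + -0.2675i → escape time 8
(row=2, col=0): c = -1.2300 + -0.5050i → escape time 4
(row=2, col=1): c = -0.9440 + -0.5050i → escape time 5
(row=2, col=2): c = -0.6580 + -0.5050i → escape time 8
(row=2, col=3): c = -0.3720 + -0.5050i → escape time 8
(row=2, col=4): c = -0.0860 + -0.5050i → escape time 8
(row=2, col=5): c = 0.2000 + -0.5050i → escape time 8
(row=3, col=0): c = -1.2300 + -0.7425i → escape time 3
(row=3, col=1): c = -0.9440 + -0.7425i → escape time 4
(row=3, col=2): c = -0.6580 + -0.7425i → escape time 5
(row=3, col=3): c = -0.3720 + -0.7425i → escape time 7
(row=3, col=4): c = -0.0860 + -0.7425i → escape time 8
(row=3, col=5): c = 0.2000 + -0.7425i → escape time 6
(row=4, col=0): c = -1.2300 + -0.9800i → escape time 3
(row=4, col=1): c = -0.9440 + -0.9800i → escape time 3
(row=4, col=2): c = -0.6580 + -0.9800i → escape time 4
(row=4, col=3): c = -0.3720 + -0.9800i → escape time 5
(row=4, col=4): c = -0.0860 + -0.9800i → escape time 8
(row=4, col=5): c = 0.2000 + -0.9800i → escape time 4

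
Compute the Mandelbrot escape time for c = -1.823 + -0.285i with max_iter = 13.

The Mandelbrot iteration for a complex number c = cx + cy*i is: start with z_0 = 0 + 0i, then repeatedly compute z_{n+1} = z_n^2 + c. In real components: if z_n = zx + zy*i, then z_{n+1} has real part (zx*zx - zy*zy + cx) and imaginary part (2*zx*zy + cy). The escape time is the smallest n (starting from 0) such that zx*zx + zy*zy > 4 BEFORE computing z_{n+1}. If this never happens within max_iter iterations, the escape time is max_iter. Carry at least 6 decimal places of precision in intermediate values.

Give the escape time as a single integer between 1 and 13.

z_0 = 0 + 0i, c = -1.8230 + -0.2850i
Iter 1: z = -1.8230 + -0.2850i, |z|^2 = 3.4046
Iter 2: z = 1.4191 + 0.7541i, |z|^2 = 2.5825
Iter 3: z = -0.3778 + 1.8553i, |z|^2 = 3.5850
Iter 4: z = -5.1225 + -1.6870i, |z|^2 = 29.0855
Escaped at iteration 4

Answer: 4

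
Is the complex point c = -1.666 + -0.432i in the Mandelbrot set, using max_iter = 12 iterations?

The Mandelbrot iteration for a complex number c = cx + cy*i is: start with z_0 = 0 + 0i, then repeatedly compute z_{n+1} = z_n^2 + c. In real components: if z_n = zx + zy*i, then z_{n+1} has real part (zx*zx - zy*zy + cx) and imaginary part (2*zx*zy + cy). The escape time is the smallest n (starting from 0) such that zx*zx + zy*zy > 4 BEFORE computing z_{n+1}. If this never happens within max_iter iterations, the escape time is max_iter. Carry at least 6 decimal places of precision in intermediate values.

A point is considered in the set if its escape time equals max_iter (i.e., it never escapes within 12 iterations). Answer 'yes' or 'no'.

Answer: no

Derivation:
z_0 = 0 + 0i, c = -1.6660 + -0.4320i
Iter 1: z = -1.6660 + -0.4320i, |z|^2 = 2.9622
Iter 2: z = 0.9229 + 1.0074i, |z|^2 = 1.8667
Iter 3: z = -1.8291 + 1.4276i, |z|^2 = 5.3836
Escaped at iteration 3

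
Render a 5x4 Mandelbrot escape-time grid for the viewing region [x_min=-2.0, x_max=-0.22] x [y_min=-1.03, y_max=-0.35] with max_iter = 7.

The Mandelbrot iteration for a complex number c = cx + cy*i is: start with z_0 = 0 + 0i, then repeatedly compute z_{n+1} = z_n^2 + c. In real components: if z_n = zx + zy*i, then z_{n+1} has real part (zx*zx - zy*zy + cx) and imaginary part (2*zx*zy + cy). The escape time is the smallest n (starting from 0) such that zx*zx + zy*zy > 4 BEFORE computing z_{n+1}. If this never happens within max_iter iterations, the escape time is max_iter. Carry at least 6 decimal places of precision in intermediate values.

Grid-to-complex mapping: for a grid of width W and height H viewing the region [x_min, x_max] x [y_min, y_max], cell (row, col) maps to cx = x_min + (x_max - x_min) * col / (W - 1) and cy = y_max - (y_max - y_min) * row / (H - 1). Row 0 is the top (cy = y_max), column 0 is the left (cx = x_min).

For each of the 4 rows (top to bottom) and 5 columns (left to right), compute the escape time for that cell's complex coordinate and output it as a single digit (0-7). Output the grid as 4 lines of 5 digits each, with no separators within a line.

Answer: 14777
13477
13347
12336

Derivation:
(row=0, col=0): c = -2.0000 + -0.3500i → escape time 1
(row=0, col=1): c = -1.5550 + -0.3500i → escape time 4
(row=0, col=2): c = -1.1100 + -0.3500i → escape time 7
(row=0, col=3): c = -0.6650 + -0.3500i → escape time 7
(row=0, col=4): c = -0.2200 + -0.3500i → escape time 7
(row=1, col=0): c = -2.0000 + -0.5767i → escape time 1
(row=1, col=1): c = -1.5550 + -0.5767i → escape time 3
(row=1, col=2): c = -1.1100 + -0.5767i → escape time 4
(row=1, col=3): c = -0.6650 + -0.5767i → escape time 7
(row=1, col=4): c = -0.2200 + -0.5767i → escape time 7
(row=2, col=0): c = -2.0000 + -0.8033i → escape time 1
(row=2, col=1): c = -1.5550 + -0.8033i → escape time 3
(row=2, col=2): c = -1.1100 + -0.8033i → escape time 3
(row=2, col=3): c = -0.6650 + -0.8033i → escape time 4
(row=2, col=4): c = -0.2200 + -0.8033i → escape time 7
(row=3, col=0): c = -2.0000 + -1.0300i → escape time 1
(row=3, col=1): c = -1.5550 + -1.0300i → escape time 2
(row=3, col=2): c = -1.1100 + -1.0300i → escape time 3
(row=3, col=3): c = -0.6650 + -1.0300i → escape time 3
(row=3, col=4): c = -0.2200 + -1.0300i → escape time 6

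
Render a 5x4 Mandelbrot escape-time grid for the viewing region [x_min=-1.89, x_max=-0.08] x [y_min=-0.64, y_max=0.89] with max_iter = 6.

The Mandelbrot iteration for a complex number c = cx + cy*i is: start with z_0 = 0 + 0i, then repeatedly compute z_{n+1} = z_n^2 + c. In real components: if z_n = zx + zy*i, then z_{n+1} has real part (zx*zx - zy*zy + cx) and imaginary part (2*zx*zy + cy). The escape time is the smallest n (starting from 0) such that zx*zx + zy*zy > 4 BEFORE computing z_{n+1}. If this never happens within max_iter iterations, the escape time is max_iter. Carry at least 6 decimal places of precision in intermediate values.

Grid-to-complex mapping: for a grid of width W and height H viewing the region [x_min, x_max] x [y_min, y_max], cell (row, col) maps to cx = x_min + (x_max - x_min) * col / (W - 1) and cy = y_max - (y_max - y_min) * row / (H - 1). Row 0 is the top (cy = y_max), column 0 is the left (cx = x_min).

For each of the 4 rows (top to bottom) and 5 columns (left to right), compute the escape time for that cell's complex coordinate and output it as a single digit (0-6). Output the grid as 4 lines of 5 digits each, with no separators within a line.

(row=0, col=0): c = -1.8900 + 0.8900i → escape time 1
(row=0, col=1): c = -1.4375 + 0.8900i → escape time 3
(row=0, col=2): c = -0.9850 + 0.8900i → escape time 3
(row=0, col=3): c = -0.5325 + 0.8900i → escape time 4
(row=0, col=4): c = -0.0800 + 0.8900i → escape time 6
(row=1, col=0): c = -1.8900 + 0.3800i → escape time 3
(row=1, col=1): c = -1.4375 + 0.3800i → escape time 4
(row=1, col=2): c = -0.9850 + 0.3800i → escape time 6
(row=1, col=3): c = -0.5325 + 0.3800i → escape time 6
(row=1, col=4): c = -0.0800 + 0.3800i → escape time 6
(row=2, col=0): c = -1.8900 + -0.1300i → escape time 4
(row=2, col=1): c = -1.4375 + -0.1300i → escape time 6
(row=2, col=2): c = -0.9850 + -0.1300i → escape time 6
(row=2, col=3): c = -0.5325 + -0.1300i → escape time 6
(row=2, col=4): c = -0.0800 + -0.1300i → escape time 6
(row=3, col=0): c = -1.8900 + -0.6400i → escape time 2
(row=3, col=1): c = -1.4375 + -0.6400i → escape time 3
(row=3, col=2): c = -0.9850 + -0.6400i → escape time 4
(row=3, col=3): c = -0.5325 + -0.6400i → escape time 6
(row=3, col=4): c = -0.0800 + -0.6400i → escape time 6

Answer: 13346
34666
46666
23466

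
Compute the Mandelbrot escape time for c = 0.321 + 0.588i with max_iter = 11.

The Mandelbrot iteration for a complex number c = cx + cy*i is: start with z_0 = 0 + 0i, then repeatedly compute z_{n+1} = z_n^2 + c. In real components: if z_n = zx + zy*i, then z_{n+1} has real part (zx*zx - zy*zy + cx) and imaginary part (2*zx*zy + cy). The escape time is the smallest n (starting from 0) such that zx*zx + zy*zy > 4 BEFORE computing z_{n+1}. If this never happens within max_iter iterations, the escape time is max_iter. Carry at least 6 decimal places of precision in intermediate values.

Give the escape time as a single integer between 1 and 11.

Answer: 11

Derivation:
z_0 = 0 + 0i, c = 0.3210 + 0.5880i
Iter 1: z = 0.3210 + 0.5880i, |z|^2 = 0.4488
Iter 2: z = 0.0783 + 0.9655i, |z|^2 = 0.9383
Iter 3: z = -0.6051 + 0.7392i, |z|^2 = 0.9125
Iter 4: z = 0.1407 + -0.3065i, |z|^2 = 0.1137
Iter 5: z = 0.2469 + 0.5018i, |z|^2 = 0.3127
Iter 6: z = 0.1302 + 0.8357i, |z|^2 = 0.7154
Iter 7: z = -0.3605 + 0.8056i, |z|^2 = 0.7789
Iter 8: z = -0.1980 + 0.0072i, |z|^2 = 0.0393
Iter 9: z = 0.3602 + 0.5851i, |z|^2 = 0.4721
Iter 10: z = 0.1083 + 1.0095i, |z|^2 = 1.0308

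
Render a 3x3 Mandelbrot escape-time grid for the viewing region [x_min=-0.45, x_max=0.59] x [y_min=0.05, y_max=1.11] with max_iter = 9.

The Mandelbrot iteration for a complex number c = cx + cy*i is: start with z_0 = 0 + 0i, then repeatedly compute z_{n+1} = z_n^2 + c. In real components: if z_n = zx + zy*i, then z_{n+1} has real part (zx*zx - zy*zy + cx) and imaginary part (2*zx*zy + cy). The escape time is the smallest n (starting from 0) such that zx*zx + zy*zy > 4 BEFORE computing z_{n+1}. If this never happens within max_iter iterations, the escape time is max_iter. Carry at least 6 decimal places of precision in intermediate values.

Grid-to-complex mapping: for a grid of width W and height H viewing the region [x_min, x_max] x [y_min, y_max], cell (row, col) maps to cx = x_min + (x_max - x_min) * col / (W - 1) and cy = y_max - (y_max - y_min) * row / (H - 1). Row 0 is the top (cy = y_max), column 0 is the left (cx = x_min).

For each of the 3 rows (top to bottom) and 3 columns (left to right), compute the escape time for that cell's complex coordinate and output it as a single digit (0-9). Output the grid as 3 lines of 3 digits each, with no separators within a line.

(row=0, col=0): c = -0.4500 + 1.1100i → escape time 4
(row=0, col=1): c = 0.0700 + 1.1100i → escape time 4
(row=0, col=2): c = 0.5900 + 1.1100i → escape time 2
(row=1, col=0): c = -0.4500 + 0.5800i → escape time 9
(row=1, col=1): c = 0.0700 + 0.5800i → escape time 9
(row=1, col=2): c = 0.5900 + 0.5800i → escape time 3
(row=2, col=0): c = -0.4500 + 0.0500i → escape time 9
(row=2, col=1): c = 0.0700 + 0.0500i → escape time 9
(row=2, col=2): c = 0.5900 + 0.0500i → escape time 4

Answer: 442
993
994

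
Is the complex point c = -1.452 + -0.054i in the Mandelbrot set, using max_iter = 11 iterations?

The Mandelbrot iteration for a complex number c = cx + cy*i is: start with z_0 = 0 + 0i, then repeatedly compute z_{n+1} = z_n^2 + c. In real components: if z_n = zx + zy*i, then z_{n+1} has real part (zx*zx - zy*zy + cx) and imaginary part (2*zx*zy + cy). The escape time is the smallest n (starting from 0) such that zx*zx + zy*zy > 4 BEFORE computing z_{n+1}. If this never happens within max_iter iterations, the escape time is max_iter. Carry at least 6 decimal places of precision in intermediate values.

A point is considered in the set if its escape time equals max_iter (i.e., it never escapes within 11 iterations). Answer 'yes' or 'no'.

Answer: no

Derivation:
z_0 = 0 + 0i, c = -1.4520 + -0.0540i
Iter 1: z = -1.4520 + -0.0540i, |z|^2 = 2.1112
Iter 2: z = 0.6534 + 0.1028i, |z|^2 = 0.4375
Iter 3: z = -1.0357 + 0.0804i, |z|^2 = 1.0790
Iter 4: z = -0.3859 + -0.2204i, |z|^2 = 0.1975
Iter 5: z = -1.3517 + 0.1161i, |z|^2 = 1.8406
Iter 6: z = 0.3616 + -0.3679i, |z|^2 = 0.2661
Iter 7: z = -1.4566 + -0.3201i, |z|^2 = 2.2242
Iter 8: z = 0.5673 + 0.8785i, |z|^2 = 1.0936
Iter 9: z = -1.9019 + 0.9428i, |z|^2 = 4.5062
Escaped at iteration 9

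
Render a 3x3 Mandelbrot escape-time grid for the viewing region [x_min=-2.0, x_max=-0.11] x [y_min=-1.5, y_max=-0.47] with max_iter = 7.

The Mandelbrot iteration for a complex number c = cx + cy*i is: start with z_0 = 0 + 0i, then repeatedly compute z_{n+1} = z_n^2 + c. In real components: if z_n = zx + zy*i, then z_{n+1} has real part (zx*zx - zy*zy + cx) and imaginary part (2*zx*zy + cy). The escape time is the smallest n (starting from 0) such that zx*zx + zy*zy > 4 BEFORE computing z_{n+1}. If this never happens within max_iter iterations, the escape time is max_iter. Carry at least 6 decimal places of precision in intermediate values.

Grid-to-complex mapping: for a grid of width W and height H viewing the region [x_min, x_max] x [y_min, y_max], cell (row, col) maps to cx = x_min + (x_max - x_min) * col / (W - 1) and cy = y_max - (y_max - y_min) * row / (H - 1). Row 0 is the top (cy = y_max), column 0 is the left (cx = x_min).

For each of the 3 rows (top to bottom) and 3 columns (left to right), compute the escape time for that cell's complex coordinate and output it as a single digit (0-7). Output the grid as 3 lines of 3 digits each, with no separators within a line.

Answer: 157
137
122

Derivation:
(row=0, col=0): c = -2.0000 + -0.4700i → escape time 1
(row=0, col=1): c = -1.0550 + -0.4700i → escape time 5
(row=0, col=2): c = -0.1100 + -0.4700i → escape time 7
(row=1, col=0): c = -2.0000 + -0.9850i → escape time 1
(row=1, col=1): c = -1.0550 + -0.9850i → escape time 3
(row=1, col=2): c = -0.1100 + -0.9850i → escape time 7
(row=2, col=0): c = -2.0000 + -1.5000i → escape time 1
(row=2, col=1): c = -1.0550 + -1.5000i → escape time 2
(row=2, col=2): c = -0.1100 + -1.5000i → escape time 2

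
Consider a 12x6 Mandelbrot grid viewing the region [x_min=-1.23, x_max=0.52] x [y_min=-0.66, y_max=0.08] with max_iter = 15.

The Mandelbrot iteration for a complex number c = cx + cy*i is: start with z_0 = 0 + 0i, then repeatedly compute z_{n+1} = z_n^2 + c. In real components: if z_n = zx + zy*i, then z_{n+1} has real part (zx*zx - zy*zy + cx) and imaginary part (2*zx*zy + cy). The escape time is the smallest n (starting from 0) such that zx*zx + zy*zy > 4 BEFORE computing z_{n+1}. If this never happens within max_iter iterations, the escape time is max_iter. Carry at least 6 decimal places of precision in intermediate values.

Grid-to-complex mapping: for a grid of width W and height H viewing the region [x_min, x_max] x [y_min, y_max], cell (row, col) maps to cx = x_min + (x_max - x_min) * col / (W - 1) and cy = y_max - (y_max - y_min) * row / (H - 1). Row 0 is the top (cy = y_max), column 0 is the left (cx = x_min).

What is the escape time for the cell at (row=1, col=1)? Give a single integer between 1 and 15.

Answer: 15

Derivation:
z_0 = 0 + 0i, c = -1.0709 + -0.0680i
Iter 1: z = -1.0709 + -0.0680i, |z|^2 = 1.1515
Iter 2: z = 0.0713 + 0.0776i, |z|^2 = 0.0111
Iter 3: z = -1.0719 + -0.0569i, |z|^2 = 1.1521
Iter 4: z = 0.0747 + 0.0540i, |z|^2 = 0.0085
Iter 5: z = -1.0682 + -0.0599i, |z|^2 = 1.1447
Iter 6: z = 0.0666 + 0.0600i, |z|^2 = 0.0080
Iter 7: z = -1.0701 + -0.0600i, |z|^2 = 1.1487
Iter 8: z = 0.0705 + 0.0604i, |z|^2 = 0.0086
Iter 9: z = -1.0696 + -0.0595i, |z|^2 = 1.1475
Iter 10: z = 0.0696 + 0.0592i, |z|^2 = 0.0083
Iter 11: z = -1.0696 + -0.0598i, |z|^2 = 1.1476
Iter 12: z = 0.0695 + 0.0598i, |z|^2 = 0.0084
Iter 13: z = -1.0697 + -0.0597i, |z|^2 = 1.1477
Iter 14: z = 0.0697 + 0.0597i, |z|^2 = 0.0084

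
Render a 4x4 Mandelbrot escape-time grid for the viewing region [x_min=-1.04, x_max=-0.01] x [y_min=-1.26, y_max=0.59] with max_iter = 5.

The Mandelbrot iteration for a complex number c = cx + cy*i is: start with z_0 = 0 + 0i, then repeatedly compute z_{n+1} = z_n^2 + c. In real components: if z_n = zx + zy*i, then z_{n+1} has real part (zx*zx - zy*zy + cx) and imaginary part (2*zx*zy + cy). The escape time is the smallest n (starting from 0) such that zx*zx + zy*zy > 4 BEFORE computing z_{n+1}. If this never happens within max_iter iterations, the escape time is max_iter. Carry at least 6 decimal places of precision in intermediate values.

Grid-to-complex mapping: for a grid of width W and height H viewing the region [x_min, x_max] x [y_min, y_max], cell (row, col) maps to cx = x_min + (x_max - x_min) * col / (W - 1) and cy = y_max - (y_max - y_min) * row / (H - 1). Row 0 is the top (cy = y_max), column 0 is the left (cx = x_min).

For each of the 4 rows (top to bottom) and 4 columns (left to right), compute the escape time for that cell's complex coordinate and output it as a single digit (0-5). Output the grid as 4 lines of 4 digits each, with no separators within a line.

(row=0, col=0): c = -1.0400 + 0.5900i → escape time 4
(row=0, col=1): c = -0.6967 + 0.5900i → escape time 5
(row=0, col=2): c = -0.3533 + 0.5900i → escape time 5
(row=0, col=3): c = -0.0100 + 0.5900i → escape time 5
(row=1, col=0): c = -1.0400 + -0.0267i → escape time 5
(row=1, col=1): c = -0.6967 + -0.0267i → escape time 5
(row=1, col=2): c = -0.3533 + -0.0267i → escape time 5
(row=1, col=3): c = -0.0100 + -0.0267i → escape time 5
(row=2, col=0): c = -1.0400 + -0.6433i → escape time 4
(row=2, col=1): c = -0.6967 + -0.6433i → escape time 5
(row=2, col=2): c = -0.3533 + -0.6433i → escape time 5
(row=2, col=3): c = -0.0100 + -0.6433i → escape time 5
(row=3, col=0): c = -1.0400 + -1.2600i → escape time 2
(row=3, col=1): c = -0.6967 + -1.2600i → escape time 3
(row=3, col=2): c = -0.3533 + -1.2600i → escape time 3
(row=3, col=3): c = -0.0100 + -1.2600i → escape time 2

Answer: 4555
5555
4555
2332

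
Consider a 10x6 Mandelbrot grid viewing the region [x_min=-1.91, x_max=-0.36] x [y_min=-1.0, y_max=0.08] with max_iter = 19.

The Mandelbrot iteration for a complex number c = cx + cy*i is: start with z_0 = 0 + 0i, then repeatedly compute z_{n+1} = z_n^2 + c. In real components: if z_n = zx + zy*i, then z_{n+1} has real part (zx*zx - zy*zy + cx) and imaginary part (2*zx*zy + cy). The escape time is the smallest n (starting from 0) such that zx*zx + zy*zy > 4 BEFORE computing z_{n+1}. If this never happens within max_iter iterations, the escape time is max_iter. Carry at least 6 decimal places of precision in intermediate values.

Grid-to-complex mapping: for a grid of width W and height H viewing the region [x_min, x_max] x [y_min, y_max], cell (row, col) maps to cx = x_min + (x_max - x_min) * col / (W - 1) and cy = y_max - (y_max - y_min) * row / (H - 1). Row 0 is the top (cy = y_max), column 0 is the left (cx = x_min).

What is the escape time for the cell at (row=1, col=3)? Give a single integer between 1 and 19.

Answer: 11

Derivation:
z_0 = 0 + 0i, c = -1.3933 + -0.1360i
Iter 1: z = -1.3933 + -0.1360i, |z|^2 = 1.9599
Iter 2: z = 0.5295 + 0.2430i, |z|^2 = 0.3395
Iter 3: z = -1.1720 + 0.1213i, |z|^2 = 1.3882
Iter 4: z = -0.0346 + -0.4204i, |z|^2 = 0.1780
Iter 5: z = -1.5689 + -0.1069i, |z|^2 = 2.4729
Iter 6: z = 1.0567 + 0.1995i, |z|^2 = 1.1563
Iter 7: z = -0.3166 + 0.2856i, |z|^2 = 0.1818
Iter 8: z = -1.3747 + -0.3168i, |z|^2 = 1.9901
Iter 9: z = 0.3960 + 0.7351i, |z|^2 = 0.6972
Iter 10: z = -1.7769 + 0.4462i, |z|^2 = 3.3565
Iter 11: z = 1.5649 + -1.7218i, |z|^2 = 5.4135
Escaped at iteration 11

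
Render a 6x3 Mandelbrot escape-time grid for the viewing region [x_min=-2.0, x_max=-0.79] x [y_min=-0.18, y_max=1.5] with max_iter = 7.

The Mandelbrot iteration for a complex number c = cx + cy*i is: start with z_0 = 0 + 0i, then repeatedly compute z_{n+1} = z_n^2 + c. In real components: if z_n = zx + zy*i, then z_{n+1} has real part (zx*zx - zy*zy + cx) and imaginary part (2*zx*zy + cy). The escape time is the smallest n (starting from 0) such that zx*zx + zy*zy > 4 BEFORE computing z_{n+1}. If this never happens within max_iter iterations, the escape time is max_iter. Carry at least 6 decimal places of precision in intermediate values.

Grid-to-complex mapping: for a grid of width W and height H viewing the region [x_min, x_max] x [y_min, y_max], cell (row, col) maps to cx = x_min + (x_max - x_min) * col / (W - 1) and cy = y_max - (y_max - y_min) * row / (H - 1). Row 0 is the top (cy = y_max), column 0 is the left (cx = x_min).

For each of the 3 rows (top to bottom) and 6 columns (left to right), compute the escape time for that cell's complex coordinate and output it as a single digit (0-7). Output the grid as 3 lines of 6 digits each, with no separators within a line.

(row=0, col=0): c = -2.0000 + 1.5000i → escape time 1
(row=0, col=1): c = -1.7580 + 1.5000i → escape time 1
(row=0, col=2): c = -1.5160 + 1.5000i → escape time 1
(row=0, col=3): c = -1.2740 + 1.5000i → escape time 2
(row=0, col=4): c = -1.0320 + 1.5000i → escape time 2
(row=0, col=5): c = -0.7900 + 1.5000i → escape time 2
(row=1, col=0): c = -2.0000 + 0.6600i → escape time 1
(row=1, col=1): c = -1.7580 + 0.6600i → escape time 3
(row=1, col=2): c = -1.5160 + 0.6600i → escape time 3
(row=1, col=3): c = -1.2740 + 0.6600i → escape time 3
(row=1, col=4): c = -1.0320 + 0.6600i → escape time 4
(row=1, col=5): c = -0.7900 + 0.6600i → escape time 5
(row=2, col=0): c = -2.0000 + -0.1800i → escape time 1
(row=2, col=1): c = -1.7580 + -0.1800i → escape time 4
(row=2, col=2): c = -1.5160 + -0.1800i → escape time 5
(row=2, col=3): c = -1.2740 + -0.1800i → escape time 7
(row=2, col=4): c = -1.0320 + -0.1800i → escape time 7
(row=2, col=5): c = -0.7900 + -0.1800i → escape time 7

Answer: 111222
133345
145777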